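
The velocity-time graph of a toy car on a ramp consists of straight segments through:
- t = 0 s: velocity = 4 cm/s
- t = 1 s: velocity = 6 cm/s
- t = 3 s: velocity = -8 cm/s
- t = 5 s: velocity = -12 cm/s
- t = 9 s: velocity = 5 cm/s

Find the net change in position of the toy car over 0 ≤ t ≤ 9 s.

-31 cm

Net displacement equals the area under the velocity-time graph (areas below the axis count negative).
0–1 s: ½(4 + 6)(1) = 5 cm
1–3 s: ½(6 + -8)(2) = -2 cm
3–5 s: ½(-8 + -12)(2) = -20 cm
5–9 s: ½(-12 + 5)(4) = -14 cm
Net displacement = -31 cm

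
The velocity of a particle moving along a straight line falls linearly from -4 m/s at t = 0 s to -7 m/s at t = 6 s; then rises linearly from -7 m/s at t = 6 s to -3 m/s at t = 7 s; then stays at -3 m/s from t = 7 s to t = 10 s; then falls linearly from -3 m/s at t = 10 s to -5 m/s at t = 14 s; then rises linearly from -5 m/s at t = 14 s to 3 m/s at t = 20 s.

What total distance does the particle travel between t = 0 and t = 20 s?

Total distance travelled is ∫|v| dt — sum the magnitudes of each area piece.
0–6 s: |½(-4 + -7)(6)| = 33 m
6–7 s: |½(-7 + -3)(1)| = 5 m
7–10 s: |-3| × 3 = 9 m
10–14 s: |½(-3 + -5)(4)| = 16 m
14–20 s: v = 0 at t = 17.75 s; triangle areas 9.375 + 3.375 = 12.75 m
Total distance = 75.75 m

75.75 m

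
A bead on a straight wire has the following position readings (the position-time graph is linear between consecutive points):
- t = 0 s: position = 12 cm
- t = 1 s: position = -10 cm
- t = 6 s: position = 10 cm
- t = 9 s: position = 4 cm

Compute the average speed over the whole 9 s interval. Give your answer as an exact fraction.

Average speed = (total path length)/(elapsed time); on a piecewise-linear x-t graph the path length is Σ|Δx|.
0–1 s: |Δx| = |-10 − 12| = 22 cm
1–6 s: |Δx| = |10 − -10| = 20 cm
6–9 s: |Δx| = |4 − 10| = 6 cm
Total path = 48 cm; average speed = 48/9 = 16/3 cm/s.

16/3 cm/s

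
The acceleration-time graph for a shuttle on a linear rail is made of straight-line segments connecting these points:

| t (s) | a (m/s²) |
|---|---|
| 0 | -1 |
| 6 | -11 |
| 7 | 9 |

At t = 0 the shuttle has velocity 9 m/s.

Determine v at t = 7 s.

-28 m/s

Δv equals the area under the a-t graph; then v = v₀ + Δv.
0–6 s: ½(-1 + -11)(6) = -36 m/s
6–7 s: ½(-11 + 9)(1) = -1 m/s
Δv = -37 m/s, so v(7) = 9 + (-37) = -28 m/s.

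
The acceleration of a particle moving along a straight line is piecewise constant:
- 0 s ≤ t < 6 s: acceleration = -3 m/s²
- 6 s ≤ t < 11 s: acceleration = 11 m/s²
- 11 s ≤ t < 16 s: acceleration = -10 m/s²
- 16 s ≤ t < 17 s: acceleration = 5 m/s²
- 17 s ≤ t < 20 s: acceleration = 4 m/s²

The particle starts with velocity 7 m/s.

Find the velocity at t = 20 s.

Δv equals the area under the a-t graph; then v = v₀ + Δv.
0–6 s: -3 × 6 = -18 m/s
6–11 s: 11 × 5 = 55 m/s
11–16 s: -10 × 5 = -50 m/s
16–17 s: 5 × 1 = 5 m/s
17–20 s: 4 × 3 = 12 m/s
Δv = 4 m/s, so v(20) = 7 + (4) = 11 m/s.

11 m/s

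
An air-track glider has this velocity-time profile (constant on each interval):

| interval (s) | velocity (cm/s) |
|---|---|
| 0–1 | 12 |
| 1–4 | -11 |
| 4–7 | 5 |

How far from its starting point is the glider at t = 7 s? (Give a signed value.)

-6 cm

Net displacement equals the area under the velocity-time graph (areas below the axis count negative).
0–1 s: 12 × 1 = 12 cm
1–4 s: -11 × 3 = -33 cm
4–7 s: 5 × 3 = 15 cm
Net displacement = -6 cm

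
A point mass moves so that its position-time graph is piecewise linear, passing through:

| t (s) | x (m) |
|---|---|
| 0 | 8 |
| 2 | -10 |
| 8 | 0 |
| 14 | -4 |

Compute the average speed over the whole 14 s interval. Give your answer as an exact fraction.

16/7 m/s

Average speed = (total path length)/(elapsed time); on a piecewise-linear x-t graph the path length is Σ|Δx|.
0–2 s: |Δx| = |-10 − 8| = 18 m
2–8 s: |Δx| = |0 − -10| = 10 m
8–14 s: |Δx| = |-4 − 0| = 4 m
Total path = 32 m; average speed = 32/14 = 16/7 m/s.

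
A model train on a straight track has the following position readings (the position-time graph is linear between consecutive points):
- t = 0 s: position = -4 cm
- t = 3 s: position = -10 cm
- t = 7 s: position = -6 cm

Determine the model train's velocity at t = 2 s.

-2 cm/s

Velocity is the slope of the x-t graph on 0–3 s: (-10 − -4)/(3 − 0) = -2 cm/s.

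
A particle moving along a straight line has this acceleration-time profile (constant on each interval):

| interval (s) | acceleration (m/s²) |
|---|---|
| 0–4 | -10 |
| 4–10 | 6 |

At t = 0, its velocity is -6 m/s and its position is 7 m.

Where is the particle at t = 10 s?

-265 m

On each constant-a segment, Δv = aΔt and Δx = v₀Δt + ½aΔt²; chain segment to segment.
0–4 s: v starts -6 m/s; Δx = -6·4 + ½·-10·4² = -104 m; v ends -46 m/s.
4–10 s: v starts -46 m/s; Δx = -46·6 + ½·6·6² = -168 m; v ends -10 m/s.
x(10) = 7 + Σ Δx = -265 m.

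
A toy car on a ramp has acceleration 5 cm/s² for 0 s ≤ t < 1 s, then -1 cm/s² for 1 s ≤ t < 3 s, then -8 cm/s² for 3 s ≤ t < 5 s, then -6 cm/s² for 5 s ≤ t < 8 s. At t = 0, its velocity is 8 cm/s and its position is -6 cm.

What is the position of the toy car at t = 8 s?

On each constant-a segment, Δv = aΔt and Δx = v₀Δt + ½aΔt²; chain segment to segment.
0–1 s: v starts 8 cm/s; Δx = 8·1 + ½·5·1² = 10.5 cm; v ends 13 cm/s.
1–3 s: v starts 13 cm/s; Δx = 13·2 + ½·-1·2² = 24 cm; v ends 11 cm/s.
3–5 s: v starts 11 cm/s; Δx = 11·2 + ½·-8·2² = 6 cm; v ends -5 cm/s.
5–8 s: v starts -5 cm/s; Δx = -5·3 + ½·-6·3² = -42 cm; v ends -23 cm/s.
x(8) = -6 + Σ Δx = -7.5 cm.

-7.5 cm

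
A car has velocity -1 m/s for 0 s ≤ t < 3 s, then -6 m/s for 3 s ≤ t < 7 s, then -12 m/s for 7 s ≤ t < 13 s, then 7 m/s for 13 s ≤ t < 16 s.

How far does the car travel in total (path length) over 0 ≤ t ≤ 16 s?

120 m

Distance (not displacement) is the total path length: add the absolute areas under v-t.
0–3 s: |-1| × 3 = 3 m
3–7 s: |-6| × 4 = 24 m
7–13 s: |-12| × 6 = 72 m
13–16 s: |7| × 3 = 21 m
Total distance = 120 m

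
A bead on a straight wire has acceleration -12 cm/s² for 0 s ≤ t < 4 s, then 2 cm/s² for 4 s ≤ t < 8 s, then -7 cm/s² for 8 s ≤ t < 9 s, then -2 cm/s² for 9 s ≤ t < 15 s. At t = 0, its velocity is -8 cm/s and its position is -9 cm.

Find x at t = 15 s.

On each constant-a segment, Δv = aΔt and Δx = v₀Δt + ½aΔt²; chain segment to segment.
0–4 s: v starts -8 cm/s; Δx = -8·4 + ½·-12·4² = -128 cm; v ends -56 cm/s.
4–8 s: v starts -56 cm/s; Δx = -56·4 + ½·2·4² = -208 cm; v ends -48 cm/s.
8–9 s: v starts -48 cm/s; Δx = -48·1 + ½·-7·1² = -51.5 cm; v ends -55 cm/s.
9–15 s: v starts -55 cm/s; Δx = -55·6 + ½·-2·6² = -366 cm; v ends -67 cm/s.
x(15) = -9 + Σ Δx = -762.5 cm.

-762.5 cm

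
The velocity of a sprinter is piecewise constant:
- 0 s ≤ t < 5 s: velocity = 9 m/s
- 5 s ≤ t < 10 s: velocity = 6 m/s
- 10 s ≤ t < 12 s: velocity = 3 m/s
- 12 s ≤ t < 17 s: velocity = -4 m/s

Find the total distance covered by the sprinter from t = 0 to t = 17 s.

101 m

Distance (not displacement) is the total path length: add the absolute areas under v-t.
0–5 s: |9| × 5 = 45 m
5–10 s: |6| × 5 = 30 m
10–12 s: |3| × 2 = 6 m
12–17 s: |-4| × 5 = 20 m
Total distance = 101 m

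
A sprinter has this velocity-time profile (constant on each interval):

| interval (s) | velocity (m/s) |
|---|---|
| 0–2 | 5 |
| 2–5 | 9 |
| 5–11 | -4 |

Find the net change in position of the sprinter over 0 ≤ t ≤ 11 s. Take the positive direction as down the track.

13 m

Net displacement equals the area under the velocity-time graph (areas below the axis count negative).
0–2 s: 5 × 2 = 10 m
2–5 s: 9 × 3 = 27 m
5–11 s: -4 × 6 = -24 m
Net displacement = 13 m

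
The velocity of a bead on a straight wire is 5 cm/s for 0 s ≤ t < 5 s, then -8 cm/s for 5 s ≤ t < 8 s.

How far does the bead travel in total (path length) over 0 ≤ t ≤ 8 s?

49 cm

Total distance travelled is ∫|v| dt — sum the magnitudes of each area piece.
0–5 s: |5| × 5 = 25 cm
5–8 s: |-8| × 3 = 24 cm
Total distance = 49 cm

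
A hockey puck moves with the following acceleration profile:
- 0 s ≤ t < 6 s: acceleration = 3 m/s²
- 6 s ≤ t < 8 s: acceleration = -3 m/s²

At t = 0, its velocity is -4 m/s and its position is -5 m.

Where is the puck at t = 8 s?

47 m

On each constant-a segment, Δv = aΔt and Δx = v₀Δt + ½aΔt²; chain segment to segment.
0–6 s: v starts -4 m/s; Δx = -4·6 + ½·3·6² = 30 m; v ends 14 m/s.
6–8 s: v starts 14 m/s; Δx = 14·2 + ½·-3·2² = 22 m; v ends 8 m/s.
x(8) = -5 + Σ Δx = 47 m.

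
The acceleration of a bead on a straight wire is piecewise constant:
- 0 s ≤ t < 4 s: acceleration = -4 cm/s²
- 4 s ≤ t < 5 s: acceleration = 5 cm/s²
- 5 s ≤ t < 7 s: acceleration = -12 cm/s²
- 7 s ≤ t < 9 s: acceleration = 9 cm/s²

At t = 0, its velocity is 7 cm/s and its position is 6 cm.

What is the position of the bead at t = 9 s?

-74.5 cm

On each constant-a segment, Δv = aΔt and Δx = v₀Δt + ½aΔt²; chain segment to segment.
0–4 s: v starts 7 cm/s; Δx = 7·4 + ½·-4·4² = -4 cm; v ends -9 cm/s.
4–5 s: v starts -9 cm/s; Δx = -9·1 + ½·5·1² = -6.5 cm; v ends -4 cm/s.
5–7 s: v starts -4 cm/s; Δx = -4·2 + ½·-12·2² = -32 cm; v ends -28 cm/s.
7–9 s: v starts -28 cm/s; Δx = -28·2 + ½·9·2² = -38 cm; v ends -10 cm/s.
x(9) = 6 + Σ Δx = -74.5 cm.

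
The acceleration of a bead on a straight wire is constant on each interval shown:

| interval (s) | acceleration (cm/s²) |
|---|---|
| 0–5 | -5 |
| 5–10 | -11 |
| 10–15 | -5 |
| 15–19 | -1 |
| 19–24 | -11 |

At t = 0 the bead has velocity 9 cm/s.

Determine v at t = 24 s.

Δv equals the area under the a-t graph; then v = v₀ + Δv.
0–5 s: -5 × 5 = -25 cm/s
5–10 s: -11 × 5 = -55 cm/s
10–15 s: -5 × 5 = -25 cm/s
15–19 s: -1 × 4 = -4 cm/s
19–24 s: -11 × 5 = -55 cm/s
Δv = -164 cm/s, so v(24) = 9 + (-164) = -155 cm/s.

-155 cm/s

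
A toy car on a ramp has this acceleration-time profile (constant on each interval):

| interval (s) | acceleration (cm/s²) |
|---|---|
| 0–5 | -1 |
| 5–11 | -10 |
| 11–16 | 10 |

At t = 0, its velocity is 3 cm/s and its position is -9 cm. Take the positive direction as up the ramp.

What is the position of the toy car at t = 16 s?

-383.5 cm

On each constant-a segment, Δv = aΔt and Δx = v₀Δt + ½aΔt²; chain segment to segment.
0–5 s: v starts 3 cm/s; Δx = 3·5 + ½·-1·5² = 2.5 cm; v ends -2 cm/s.
5–11 s: v starts -2 cm/s; Δx = -2·6 + ½·-10·6² = -192 cm; v ends -62 cm/s.
11–16 s: v starts -62 cm/s; Δx = -62·5 + ½·10·5² = -185 cm; v ends -12 cm/s.
x(16) = -9 + Σ Δx = -383.5 cm.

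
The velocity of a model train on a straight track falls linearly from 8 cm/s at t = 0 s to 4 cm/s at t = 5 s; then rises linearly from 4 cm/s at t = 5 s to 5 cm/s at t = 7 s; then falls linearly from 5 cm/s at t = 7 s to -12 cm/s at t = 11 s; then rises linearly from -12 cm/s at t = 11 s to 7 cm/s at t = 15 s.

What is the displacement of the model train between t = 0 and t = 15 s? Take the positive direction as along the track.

15 cm

Displacement is the signed area under the v-t curve.
0–5 s: ½(8 + 4)(5) = 30 cm
5–7 s: ½(4 + 5)(2) = 9 cm
7–11 s: ½(5 + -12)(4) = -14 cm
11–15 s: ½(-12 + 7)(4) = -10 cm
Net displacement = 15 cm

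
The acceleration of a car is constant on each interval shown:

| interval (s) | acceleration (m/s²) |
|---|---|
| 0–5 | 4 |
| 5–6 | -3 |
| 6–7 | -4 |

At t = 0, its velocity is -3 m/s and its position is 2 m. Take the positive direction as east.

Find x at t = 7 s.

On each constant-a segment, Δv = aΔt and Δx = v₀Δt + ½aΔt²; chain segment to segment.
0–5 s: v starts -3 m/s; Δx = -3·5 + ½·4·5² = 35 m; v ends 17 m/s.
5–6 s: v starts 17 m/s; Δx = 17·1 + ½·-3·1² = 15.5 m; v ends 14 m/s.
6–7 s: v starts 14 m/s; Δx = 14·1 + ½·-4·1² = 12 m; v ends 10 m/s.
x(7) = 2 + Σ Δx = 64.5 m.

64.5 m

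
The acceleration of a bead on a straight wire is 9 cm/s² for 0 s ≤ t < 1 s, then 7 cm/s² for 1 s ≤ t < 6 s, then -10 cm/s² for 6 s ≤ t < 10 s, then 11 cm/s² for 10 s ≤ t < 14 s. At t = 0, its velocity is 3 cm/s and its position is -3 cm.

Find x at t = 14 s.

On each constant-a segment, Δv = aΔt and Δx = v₀Δt + ½aΔt²; chain segment to segment.
0–1 s: v starts 3 cm/s; Δx = 3·1 + ½·9·1² = 7.5 cm; v ends 12 cm/s.
1–6 s: v starts 12 cm/s; Δx = 12·5 + ½·7·5² = 147.5 cm; v ends 47 cm/s.
6–10 s: v starts 47 cm/s; Δx = 47·4 + ½·-10·4² = 108 cm; v ends 7 cm/s.
10–14 s: v starts 7 cm/s; Δx = 7·4 + ½·11·4² = 116 cm; v ends 51 cm/s.
x(14) = -3 + Σ Δx = 376 cm.

376 cm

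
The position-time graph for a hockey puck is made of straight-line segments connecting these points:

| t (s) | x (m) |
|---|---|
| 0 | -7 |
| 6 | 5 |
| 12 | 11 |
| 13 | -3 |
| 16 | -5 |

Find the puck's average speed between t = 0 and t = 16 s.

Average speed = (total path length)/(elapsed time); on a piecewise-linear x-t graph the path length is Σ|Δx|.
0–6 s: |Δx| = |5 − -7| = 12 m
6–12 s: |Δx| = |11 − 5| = 6 m
12–13 s: |Δx| = |-3 − 11| = 14 m
13–16 s: |Δx| = |-5 − -3| = 2 m
Total path = 34 m; average speed = 34/16 = 2.125 m/s.

2.125 m/s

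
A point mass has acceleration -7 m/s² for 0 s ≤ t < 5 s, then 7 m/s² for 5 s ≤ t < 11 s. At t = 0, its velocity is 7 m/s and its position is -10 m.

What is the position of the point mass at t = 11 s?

-104.5 m

On each constant-a segment, Δv = aΔt and Δx = v₀Δt + ½aΔt²; chain segment to segment.
0–5 s: v starts 7 m/s; Δx = 7·5 + ½·-7·5² = -52.5 m; v ends -28 m/s.
5–11 s: v starts -28 m/s; Δx = -28·6 + ½·7·6² = -42 m; v ends 14 m/s.
x(11) = -10 + Σ Δx = -104.5 m.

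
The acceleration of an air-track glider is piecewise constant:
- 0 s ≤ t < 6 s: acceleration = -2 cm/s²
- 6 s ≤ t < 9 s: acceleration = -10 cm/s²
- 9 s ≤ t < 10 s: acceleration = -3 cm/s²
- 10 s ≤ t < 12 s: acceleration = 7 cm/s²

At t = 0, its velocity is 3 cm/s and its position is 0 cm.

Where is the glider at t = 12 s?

On each constant-a segment, Δv = aΔt and Δx = v₀Δt + ½aΔt²; chain segment to segment.
0–6 s: v starts 3 cm/s; Δx = 3·6 + ½·-2·6² = -18 cm; v ends -9 cm/s.
6–9 s: v starts -9 cm/s; Δx = -9·3 + ½·-10·3² = -72 cm; v ends -39 cm/s.
9–10 s: v starts -39 cm/s; Δx = -39·1 + ½·-3·1² = -40.5 cm; v ends -42 cm/s.
10–12 s: v starts -42 cm/s; Δx = -42·2 + ½·7·2² = -70 cm; v ends -28 cm/s.
x(12) = 0 + Σ Δx = -200.5 cm.

-200.5 cm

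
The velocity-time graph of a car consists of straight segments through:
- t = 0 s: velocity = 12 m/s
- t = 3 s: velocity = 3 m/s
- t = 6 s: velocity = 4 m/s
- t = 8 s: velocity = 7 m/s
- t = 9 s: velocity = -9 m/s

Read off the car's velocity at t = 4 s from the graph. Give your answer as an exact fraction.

10/3 m/s

On 3–6 s the graph is linear from 3 to 4 m/s: v(4) = 3 + (4 − 3)·(4 − 3)/(6 − 3) = 10/3 m/s.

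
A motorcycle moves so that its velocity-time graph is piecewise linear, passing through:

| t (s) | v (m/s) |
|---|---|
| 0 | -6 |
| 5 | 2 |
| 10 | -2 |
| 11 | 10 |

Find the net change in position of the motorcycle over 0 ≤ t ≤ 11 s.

-6 m

Net displacement equals the area under the velocity-time graph (areas below the axis count negative).
0–5 s: ½(-6 + 2)(5) = -10 m
5–10 s: ½(2 + -2)(5) = 0 m
10–11 s: ½(-2 + 10)(1) = 4 m
Net displacement = -6 m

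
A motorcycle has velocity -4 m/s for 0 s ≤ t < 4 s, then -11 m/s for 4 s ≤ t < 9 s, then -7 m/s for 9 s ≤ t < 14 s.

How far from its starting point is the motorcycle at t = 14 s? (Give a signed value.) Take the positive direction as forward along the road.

-106 m

Net displacement equals the area under the velocity-time graph (areas below the axis count negative).
0–4 s: -4 × 4 = -16 m
4–9 s: -11 × 5 = -55 m
9–14 s: -7 × 5 = -35 m
Net displacement = -106 m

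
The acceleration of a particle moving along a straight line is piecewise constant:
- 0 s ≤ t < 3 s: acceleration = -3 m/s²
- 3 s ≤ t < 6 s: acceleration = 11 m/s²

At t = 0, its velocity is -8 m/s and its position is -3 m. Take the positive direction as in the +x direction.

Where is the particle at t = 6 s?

On each constant-a segment, Δv = aΔt and Δx = v₀Δt + ½aΔt²; chain segment to segment.
0–3 s: v starts -8 m/s; Δx = -8·3 + ½·-3·3² = -37.5 m; v ends -17 m/s.
3–6 s: v starts -17 m/s; Δx = -17·3 + ½·11·3² = -1.5 m; v ends 16 m/s.
x(6) = -3 + Σ Δx = -42 m.

-42 m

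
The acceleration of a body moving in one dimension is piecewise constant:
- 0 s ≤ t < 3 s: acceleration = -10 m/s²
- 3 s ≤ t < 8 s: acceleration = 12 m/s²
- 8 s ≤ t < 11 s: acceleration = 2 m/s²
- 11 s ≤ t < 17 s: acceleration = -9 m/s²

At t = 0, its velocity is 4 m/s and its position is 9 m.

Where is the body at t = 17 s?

185 m

On each constant-a segment, Δv = aΔt and Δx = v₀Δt + ½aΔt²; chain segment to segment.
0–3 s: v starts 4 m/s; Δx = 4·3 + ½·-10·3² = -33 m; v ends -26 m/s.
3–8 s: v starts -26 m/s; Δx = -26·5 + ½·12·5² = 20 m; v ends 34 m/s.
8–11 s: v starts 34 m/s; Δx = 34·3 + ½·2·3² = 111 m; v ends 40 m/s.
11–17 s: v starts 40 m/s; Δx = 40·6 + ½·-9·6² = 78 m; v ends -14 m/s.
x(17) = 9 + Σ Δx = 185 m.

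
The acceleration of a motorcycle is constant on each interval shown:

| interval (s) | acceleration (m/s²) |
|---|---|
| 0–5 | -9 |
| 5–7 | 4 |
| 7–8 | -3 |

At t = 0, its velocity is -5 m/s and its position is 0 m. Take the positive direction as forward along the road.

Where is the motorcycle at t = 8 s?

On each constant-a segment, Δv = aΔt and Δx = v₀Δt + ½aΔt²; chain segment to segment.
0–5 s: v starts -5 m/s; Δx = -5·5 + ½·-9·5² = -137.5 m; v ends -50 m/s.
5–7 s: v starts -50 m/s; Δx = -50·2 + ½·4·2² = -92 m; v ends -42 m/s.
7–8 s: v starts -42 m/s; Δx = -42·1 + ½·-3·1² = -43.5 m; v ends -45 m/s.
x(8) = 0 + Σ Δx = -273 m.

-273 m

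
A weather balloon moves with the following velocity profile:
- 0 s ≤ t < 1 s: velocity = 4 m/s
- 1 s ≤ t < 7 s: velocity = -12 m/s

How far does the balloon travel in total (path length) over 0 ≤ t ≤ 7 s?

76 m

Distance (not displacement) is the total path length: add the absolute areas under v-t.
0–1 s: |4| × 1 = 4 m
1–7 s: |-12| × 6 = 72 m
Total distance = 76 m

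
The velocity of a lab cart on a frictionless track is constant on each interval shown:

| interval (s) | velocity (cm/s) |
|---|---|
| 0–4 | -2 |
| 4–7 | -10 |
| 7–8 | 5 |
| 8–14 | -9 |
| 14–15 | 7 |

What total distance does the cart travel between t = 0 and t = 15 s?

104 cm

Distance (not displacement) is the total path length: add the absolute areas under v-t.
0–4 s: |-2| × 4 = 8 cm
4–7 s: |-10| × 3 = 30 cm
7–8 s: |5| × 1 = 5 cm
8–14 s: |-9| × 6 = 54 cm
14–15 s: |7| × 1 = 7 cm
Total distance = 104 cm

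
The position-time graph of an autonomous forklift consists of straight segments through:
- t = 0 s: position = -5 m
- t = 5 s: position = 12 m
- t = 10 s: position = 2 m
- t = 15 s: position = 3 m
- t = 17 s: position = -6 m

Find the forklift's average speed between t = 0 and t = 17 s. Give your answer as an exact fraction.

37/17 m/s

Average speed = (total path length)/(elapsed time); on a piecewise-linear x-t graph the path length is Σ|Δx|.
0–5 s: |Δx| = |12 − -5| = 17 m
5–10 s: |Δx| = |2 − 12| = 10 m
10–15 s: |Δx| = |3 − 2| = 1 m
15–17 s: |Δx| = |-6 − 3| = 9 m
Total path = 37 m; average speed = 37/17 = 37/17 m/s.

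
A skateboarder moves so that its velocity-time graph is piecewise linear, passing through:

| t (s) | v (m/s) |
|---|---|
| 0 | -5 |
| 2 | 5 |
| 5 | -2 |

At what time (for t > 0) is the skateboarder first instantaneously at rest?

v changes sign on 0–2 s (from -5 to 5); the graph is linear there, so v = 0 at t = 0 + (5)·(2 − 0)/(5 − -5) = 1 s.

t = 1 s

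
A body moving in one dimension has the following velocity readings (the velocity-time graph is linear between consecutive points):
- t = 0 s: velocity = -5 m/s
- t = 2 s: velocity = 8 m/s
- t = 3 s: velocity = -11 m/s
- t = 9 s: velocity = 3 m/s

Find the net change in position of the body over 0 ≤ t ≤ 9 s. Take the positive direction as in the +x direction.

-22.5 m

Displacement is the signed area under the v-t curve.
0–2 s: ½(-5 + 8)(2) = 3 m
2–3 s: ½(8 + -11)(1) = -1.5 m
3–9 s: ½(-11 + 3)(6) = -24 m
Net displacement = -22.5 m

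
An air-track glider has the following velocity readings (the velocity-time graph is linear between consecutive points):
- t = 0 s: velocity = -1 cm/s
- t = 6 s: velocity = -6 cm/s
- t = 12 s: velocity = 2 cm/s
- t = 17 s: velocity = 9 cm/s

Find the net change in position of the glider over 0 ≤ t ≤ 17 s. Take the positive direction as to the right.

Displacement is the signed area under the v-t curve.
0–6 s: ½(-1 + -6)(6) = -21 cm
6–12 s: ½(-6 + 2)(6) = -12 cm
12–17 s: ½(2 + 9)(5) = 27.5 cm
Net displacement = -5.5 cm

-5.5 cm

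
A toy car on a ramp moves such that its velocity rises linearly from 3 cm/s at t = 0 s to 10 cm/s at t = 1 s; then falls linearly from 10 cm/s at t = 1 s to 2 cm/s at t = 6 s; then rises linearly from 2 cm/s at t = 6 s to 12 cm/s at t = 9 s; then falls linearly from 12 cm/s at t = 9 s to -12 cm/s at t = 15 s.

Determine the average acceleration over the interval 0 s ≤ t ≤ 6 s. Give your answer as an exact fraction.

-1/6 cm/s²

Average acceleration = Δv/Δt = (2 − 3)/(6 − 0) = -1/6 cm/s².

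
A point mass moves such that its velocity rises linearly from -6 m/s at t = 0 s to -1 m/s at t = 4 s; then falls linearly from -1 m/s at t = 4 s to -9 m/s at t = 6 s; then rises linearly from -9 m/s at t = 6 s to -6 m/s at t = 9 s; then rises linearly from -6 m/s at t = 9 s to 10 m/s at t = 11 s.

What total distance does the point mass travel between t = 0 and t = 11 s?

Distance (not displacement) is the total path length: add the absolute areas under v-t.
0–4 s: |½(-6 + -1)(4)| = 14 m
4–6 s: |½(-1 + -9)(2)| = 10 m
6–9 s: |½(-9 + -6)(3)| = 22.5 m
9–11 s: v = 0 at t = 9.75 s; triangle areas 2.25 + 6.25 = 8.5 m
Total distance = 55 m

55 m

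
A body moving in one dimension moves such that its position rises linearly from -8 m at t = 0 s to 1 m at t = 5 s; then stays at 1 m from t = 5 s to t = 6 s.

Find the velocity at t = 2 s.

1.8 m/s

Velocity is the slope of the x-t graph on 0–5 s: (1 − -8)/(5 − 0) = 1.8 m/s.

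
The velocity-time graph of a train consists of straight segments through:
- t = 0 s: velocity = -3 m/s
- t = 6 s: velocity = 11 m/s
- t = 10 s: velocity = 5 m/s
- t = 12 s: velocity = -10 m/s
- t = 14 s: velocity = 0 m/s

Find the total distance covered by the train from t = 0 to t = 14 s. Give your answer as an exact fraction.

Total distance travelled is ∫|v| dt — sum the magnitudes of each area piece.
0–6 s: v = 0 at t = 9/7 s; triangle areas 27/14 + 363/14 = 195/7 m
6–10 s: |½(11 + 5)(4)| = 32 m
10–12 s: v = 0 at t = 32/3 s; triangle areas 5/3 + 20/3 = 25/3 m
12–14 s: |½(-10 + 0)(2)| = 10 m
Total distance = 1642/21 m

1642/21 m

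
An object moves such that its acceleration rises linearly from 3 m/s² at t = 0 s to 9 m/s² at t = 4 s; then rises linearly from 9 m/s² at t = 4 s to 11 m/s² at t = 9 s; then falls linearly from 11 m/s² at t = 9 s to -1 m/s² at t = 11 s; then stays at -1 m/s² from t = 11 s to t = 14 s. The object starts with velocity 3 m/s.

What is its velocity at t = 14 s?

84 m/s

Δv equals the area under the a-t graph; then v = v₀ + Δv.
0–4 s: ½(3 + 9)(4) = 24 m/s
4–9 s: ½(9 + 11)(5) = 50 m/s
9–11 s: ½(11 + -1)(2) = 10 m/s
11–14 s: -1 × 3 = -3 m/s
Δv = 81 m/s, so v(14) = 3 + (81) = 84 m/s.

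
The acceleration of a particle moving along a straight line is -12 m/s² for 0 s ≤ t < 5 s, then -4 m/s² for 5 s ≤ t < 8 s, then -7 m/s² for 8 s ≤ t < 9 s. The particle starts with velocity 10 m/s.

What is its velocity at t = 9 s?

Δv equals the area under the a-t graph; then v = v₀ + Δv.
0–5 s: -12 × 5 = -60 m/s
5–8 s: -4 × 3 = -12 m/s
8–9 s: -7 × 1 = -7 m/s
Δv = -79 m/s, so v(9) = 10 + (-79) = -69 m/s.

-69 m/s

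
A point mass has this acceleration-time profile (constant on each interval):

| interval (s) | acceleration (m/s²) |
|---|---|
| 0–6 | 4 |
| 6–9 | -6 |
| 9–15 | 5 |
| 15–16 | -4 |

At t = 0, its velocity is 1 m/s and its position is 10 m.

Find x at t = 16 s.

On each constant-a segment, Δv = aΔt and Δx = v₀Δt + ½aΔt²; chain segment to segment.
0–6 s: v starts 1 m/s; Δx = 1·6 + ½·4·6² = 78 m; v ends 25 m/s.
6–9 s: v starts 25 m/s; Δx = 25·3 + ½·-6·3² = 48 m; v ends 7 m/s.
9–15 s: v starts 7 m/s; Δx = 7·6 + ½·5·6² = 132 m; v ends 37 m/s.
15–16 s: v starts 37 m/s; Δx = 37·1 + ½·-4·1² = 35 m; v ends 33 m/s.
x(16) = 10 + Σ Δx = 303 m.

303 m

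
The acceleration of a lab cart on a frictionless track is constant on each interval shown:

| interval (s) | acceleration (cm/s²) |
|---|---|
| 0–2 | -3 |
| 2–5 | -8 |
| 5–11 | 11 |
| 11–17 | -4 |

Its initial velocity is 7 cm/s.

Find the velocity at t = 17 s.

Δv equals the area under the a-t graph; then v = v₀ + Δv.
0–2 s: -3 × 2 = -6 cm/s
2–5 s: -8 × 3 = -24 cm/s
5–11 s: 11 × 6 = 66 cm/s
11–17 s: -4 × 6 = -24 cm/s
Δv = 12 cm/s, so v(17) = 7 + (12) = 19 cm/s.

19 cm/s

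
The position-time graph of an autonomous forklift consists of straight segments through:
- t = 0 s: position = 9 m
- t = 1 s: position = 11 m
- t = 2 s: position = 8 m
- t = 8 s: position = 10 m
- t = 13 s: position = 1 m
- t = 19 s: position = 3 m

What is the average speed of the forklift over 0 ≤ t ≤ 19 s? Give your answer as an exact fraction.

Average speed = (total path length)/(elapsed time); on a piecewise-linear x-t graph the path length is Σ|Δx|.
0–1 s: |Δx| = |11 − 9| = 2 m
1–2 s: |Δx| = |8 − 11| = 3 m
2–8 s: |Δx| = |10 − 8| = 2 m
8–13 s: |Δx| = |1 − 10| = 9 m
13–19 s: |Δx| = |3 − 1| = 2 m
Total path = 18 m; average speed = 18/19 = 18/19 m/s.

18/19 m/s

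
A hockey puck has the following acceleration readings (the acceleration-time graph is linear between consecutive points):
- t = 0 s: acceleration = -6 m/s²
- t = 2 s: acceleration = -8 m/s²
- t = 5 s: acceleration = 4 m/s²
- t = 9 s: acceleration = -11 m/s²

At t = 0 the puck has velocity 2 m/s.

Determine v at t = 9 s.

Δv equals the area under the a-t graph; then v = v₀ + Δv.
0–2 s: ½(-6 + -8)(2) = -14 m/s
2–5 s: ½(-8 + 4)(3) = -6 m/s
5–9 s: ½(4 + -11)(4) = -14 m/s
Δv = -34 m/s, so v(9) = 2 + (-34) = -32 m/s.

-32 m/s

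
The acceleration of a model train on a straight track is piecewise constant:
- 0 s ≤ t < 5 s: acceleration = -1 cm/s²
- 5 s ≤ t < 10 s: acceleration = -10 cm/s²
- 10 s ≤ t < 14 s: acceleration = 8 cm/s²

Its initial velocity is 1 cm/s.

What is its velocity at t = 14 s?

-22 cm/s

Δv equals the area under the a-t graph; then v = v₀ + Δv.
0–5 s: -1 × 5 = -5 cm/s
5–10 s: -10 × 5 = -50 cm/s
10–14 s: 8 × 4 = 32 cm/s
Δv = -23 cm/s, so v(14) = 1 + (-23) = -22 cm/s.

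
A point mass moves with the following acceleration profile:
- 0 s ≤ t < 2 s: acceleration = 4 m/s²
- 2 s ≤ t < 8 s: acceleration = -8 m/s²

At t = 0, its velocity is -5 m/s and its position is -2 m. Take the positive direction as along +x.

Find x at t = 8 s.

On each constant-a segment, Δv = aΔt and Δx = v₀Δt + ½aΔt²; chain segment to segment.
0–2 s: v starts -5 m/s; Δx = -5·2 + ½·4·2² = -2 m; v ends 3 m/s.
2–8 s: v starts 3 m/s; Δx = 3·6 + ½·-8·6² = -126 m; v ends -45 m/s.
x(8) = -2 + Σ Δx = -130 m.

-130 m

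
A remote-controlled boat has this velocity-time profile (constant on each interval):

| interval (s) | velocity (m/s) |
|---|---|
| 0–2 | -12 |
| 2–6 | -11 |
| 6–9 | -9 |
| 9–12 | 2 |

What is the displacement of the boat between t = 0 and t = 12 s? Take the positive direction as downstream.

-89 m

Net displacement equals the area under the velocity-time graph (areas below the axis count negative).
0–2 s: -12 × 2 = -24 m
2–6 s: -11 × 4 = -44 m
6–9 s: -9 × 3 = -27 m
9–12 s: 2 × 3 = 6 m
Net displacement = -89 m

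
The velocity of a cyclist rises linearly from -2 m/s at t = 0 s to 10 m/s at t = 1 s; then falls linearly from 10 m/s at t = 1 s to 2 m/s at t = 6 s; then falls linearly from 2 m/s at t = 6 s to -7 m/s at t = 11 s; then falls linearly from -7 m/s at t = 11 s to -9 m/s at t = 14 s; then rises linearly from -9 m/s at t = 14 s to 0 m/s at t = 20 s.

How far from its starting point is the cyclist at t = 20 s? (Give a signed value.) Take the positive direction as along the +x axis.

-29.5 m

Net displacement equals the area under the velocity-time graph (areas below the axis count negative).
0–1 s: ½(-2 + 10)(1) = 4 m
1–6 s: ½(10 + 2)(5) = 30 m
6–11 s: ½(2 + -7)(5) = -12.5 m
11–14 s: ½(-7 + -9)(3) = -24 m
14–20 s: ½(-9 + 0)(6) = -27 m
Net displacement = -29.5 m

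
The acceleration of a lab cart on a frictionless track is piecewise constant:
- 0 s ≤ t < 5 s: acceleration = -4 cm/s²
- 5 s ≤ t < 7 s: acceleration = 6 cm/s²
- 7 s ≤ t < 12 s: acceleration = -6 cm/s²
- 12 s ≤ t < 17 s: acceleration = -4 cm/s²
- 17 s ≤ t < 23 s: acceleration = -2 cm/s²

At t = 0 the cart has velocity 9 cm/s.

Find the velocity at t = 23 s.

Δv equals the area under the a-t graph; then v = v₀ + Δv.
0–5 s: -4 × 5 = -20 cm/s
5–7 s: 6 × 2 = 12 cm/s
7–12 s: -6 × 5 = -30 cm/s
12–17 s: -4 × 5 = -20 cm/s
17–23 s: -2 × 6 = -12 cm/s
Δv = -70 cm/s, so v(23) = 9 + (-70) = -61 cm/s.

-61 cm/s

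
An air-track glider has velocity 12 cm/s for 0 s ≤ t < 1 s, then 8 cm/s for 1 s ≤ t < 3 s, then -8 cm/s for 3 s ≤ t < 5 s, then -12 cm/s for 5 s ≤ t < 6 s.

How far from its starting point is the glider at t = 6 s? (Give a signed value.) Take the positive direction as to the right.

Net displacement equals the area under the velocity-time graph (areas below the axis count negative).
0–1 s: 12 × 1 = 12 cm
1–3 s: 8 × 2 = 16 cm
3–5 s: -8 × 2 = -16 cm
5–6 s: -12 × 1 = -12 cm
Net displacement = 0 cm

0 cm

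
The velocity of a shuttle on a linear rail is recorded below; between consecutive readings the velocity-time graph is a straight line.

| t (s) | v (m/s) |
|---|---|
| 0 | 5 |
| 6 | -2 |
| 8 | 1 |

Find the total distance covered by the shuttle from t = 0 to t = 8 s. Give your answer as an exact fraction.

296/21 m

Distance (not displacement) is the total path length: add the absolute areas under v-t.
0–6 s: v = 0 at t = 30/7 s; triangle areas 75/7 + 12/7 = 87/7 m
6–8 s: v = 0 at t = 22/3 s; triangle areas 4/3 + 1/3 = 5/3 m
Total distance = 296/21 m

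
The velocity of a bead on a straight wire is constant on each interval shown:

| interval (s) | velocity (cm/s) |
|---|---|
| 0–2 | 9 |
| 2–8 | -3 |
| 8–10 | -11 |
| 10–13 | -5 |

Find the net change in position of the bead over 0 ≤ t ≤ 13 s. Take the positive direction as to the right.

Net displacement equals the area under the velocity-time graph (areas below the axis count negative).
0–2 s: 9 × 2 = 18 cm
2–8 s: -3 × 6 = -18 cm
8–10 s: -11 × 2 = -22 cm
10–13 s: -5 × 3 = -15 cm
Net displacement = -37 cm

-37 cm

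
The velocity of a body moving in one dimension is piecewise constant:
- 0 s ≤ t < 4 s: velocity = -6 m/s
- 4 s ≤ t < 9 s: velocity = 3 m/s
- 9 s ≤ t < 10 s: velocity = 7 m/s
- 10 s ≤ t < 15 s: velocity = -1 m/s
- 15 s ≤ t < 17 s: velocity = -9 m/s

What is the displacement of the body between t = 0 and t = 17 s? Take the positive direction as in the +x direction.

-25 m

Net displacement equals the area under the velocity-time graph (areas below the axis count negative).
0–4 s: -6 × 4 = -24 m
4–9 s: 3 × 5 = 15 m
9–10 s: 7 × 1 = 7 m
10–15 s: -1 × 5 = -5 m
15–17 s: -9 × 2 = -18 m
Net displacement = -25 m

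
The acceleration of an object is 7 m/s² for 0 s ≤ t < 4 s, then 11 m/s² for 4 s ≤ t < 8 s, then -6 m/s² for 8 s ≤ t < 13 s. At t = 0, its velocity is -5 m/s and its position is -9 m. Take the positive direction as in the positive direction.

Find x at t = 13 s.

On each constant-a segment, Δv = aΔt and Δx = v₀Δt + ½aΔt²; chain segment to segment.
0–4 s: v starts -5 m/s; Δx = -5·4 + ½·7·4² = 36 m; v ends 23 m/s.
4–8 s: v starts 23 m/s; Δx = 23·4 + ½·11·4² = 180 m; v ends 67 m/s.
8–13 s: v starts 67 m/s; Δx = 67·5 + ½·-6·5² = 260 m; v ends 37 m/s.
x(13) = -9 + Σ Δx = 467 m.

467 m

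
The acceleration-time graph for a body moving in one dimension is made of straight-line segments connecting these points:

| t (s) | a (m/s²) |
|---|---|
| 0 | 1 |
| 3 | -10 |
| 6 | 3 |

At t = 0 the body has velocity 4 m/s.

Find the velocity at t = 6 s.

Δv equals the area under the a-t graph; then v = v₀ + Δv.
0–3 s: ½(1 + -10)(3) = -13.5 m/s
3–6 s: ½(-10 + 3)(3) = -10.5 m/s
Δv = -24 m/s, so v(6) = 4 + (-24) = -20 m/s.

-20 m/s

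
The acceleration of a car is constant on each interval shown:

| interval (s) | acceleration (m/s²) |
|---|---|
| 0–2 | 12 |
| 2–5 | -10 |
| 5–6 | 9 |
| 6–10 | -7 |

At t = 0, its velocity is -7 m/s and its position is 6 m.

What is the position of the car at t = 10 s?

On each constant-a segment, Δv = aΔt and Δx = v₀Δt + ½aΔt²; chain segment to segment.
0–2 s: v starts -7 m/s; Δx = -7·2 + ½·12·2² = 10 m; v ends 17 m/s.
2–5 s: v starts 17 m/s; Δx = 17·3 + ½·-10·3² = 6 m; v ends -13 m/s.
5–6 s: v starts -13 m/s; Δx = -13·1 + ½·9·1² = -8.5 m; v ends -4 m/s.
6–10 s: v starts -4 m/s; Δx = -4·4 + ½·-7·4² = -72 m; v ends -32 m/s.
x(10) = 6 + Σ Δx = -58.5 m.

-58.5 m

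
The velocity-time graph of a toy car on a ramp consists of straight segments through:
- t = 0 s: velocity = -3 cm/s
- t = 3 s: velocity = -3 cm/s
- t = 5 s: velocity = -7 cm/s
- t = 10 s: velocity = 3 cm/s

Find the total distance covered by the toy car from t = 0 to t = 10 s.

Total distance travelled is ∫|v| dt — sum the magnitudes of each area piece.
0–3 s: |-3| × 3 = 9 cm
3–5 s: |½(-3 + -7)(2)| = 10 cm
5–10 s: v = 0 at t = 8.5 s; triangle areas 12.25 + 2.25 = 14.5 cm
Total distance = 33.5 cm

33.5 cm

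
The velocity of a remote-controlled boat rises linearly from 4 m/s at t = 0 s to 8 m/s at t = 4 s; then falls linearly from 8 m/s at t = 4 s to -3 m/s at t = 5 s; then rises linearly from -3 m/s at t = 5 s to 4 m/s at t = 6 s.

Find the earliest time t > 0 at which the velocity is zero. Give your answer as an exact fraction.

v changes sign on 4–5 s (from 8 to -3); the graph is linear there, so v = 0 at t = 4 + (-8)·(5 − 4)/(-3 − 8) = 52/11 s.

t = 52/11 s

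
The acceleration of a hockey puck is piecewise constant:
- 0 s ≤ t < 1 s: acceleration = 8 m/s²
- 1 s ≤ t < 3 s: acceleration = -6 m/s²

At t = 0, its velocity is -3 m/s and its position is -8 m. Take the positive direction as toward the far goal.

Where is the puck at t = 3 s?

On each constant-a segment, Δv = aΔt and Δx = v₀Δt + ½aΔt²; chain segment to segment.
0–1 s: v starts -3 m/s; Δx = -3·1 + ½·8·1² = 1 m; v ends 5 m/s.
1–3 s: v starts 5 m/s; Δx = 5·2 + ½·-6·2² = -2 m; v ends -7 m/s.
x(3) = -8 + Σ Δx = -9 m.

-9 m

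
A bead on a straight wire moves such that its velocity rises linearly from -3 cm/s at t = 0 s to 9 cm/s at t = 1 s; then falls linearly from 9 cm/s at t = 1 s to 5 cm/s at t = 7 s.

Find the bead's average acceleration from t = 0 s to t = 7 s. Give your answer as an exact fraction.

8/7 cm/s²

Average acceleration = Δv/Δt = (5 − -3)/(7 − 0) = 8/7 cm/s².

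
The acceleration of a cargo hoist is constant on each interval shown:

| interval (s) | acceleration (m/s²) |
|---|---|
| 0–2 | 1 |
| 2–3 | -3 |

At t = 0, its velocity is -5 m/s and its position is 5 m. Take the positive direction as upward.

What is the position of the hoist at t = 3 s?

-7.5 m

On each constant-a segment, Δv = aΔt and Δx = v₀Δt + ½aΔt²; chain segment to segment.
0–2 s: v starts -5 m/s; Δx = -5·2 + ½·1·2² = -8 m; v ends -3 m/s.
2–3 s: v starts -3 m/s; Δx = -3·1 + ½·-3·1² = -4.5 m; v ends -6 m/s.
x(3) = 5 + Σ Δx = -7.5 m.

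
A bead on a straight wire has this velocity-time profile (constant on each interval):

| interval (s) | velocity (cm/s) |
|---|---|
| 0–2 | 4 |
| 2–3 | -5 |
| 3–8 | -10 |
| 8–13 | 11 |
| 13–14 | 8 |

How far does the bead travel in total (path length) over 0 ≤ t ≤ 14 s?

Distance (not displacement) is the total path length: add the absolute areas under v-t.
0–2 s: |4| × 2 = 8 cm
2–3 s: |-5| × 1 = 5 cm
3–8 s: |-10| × 5 = 50 cm
8–13 s: |11| × 5 = 55 cm
13–14 s: |8| × 1 = 8 cm
Total distance = 126 cm

126 cm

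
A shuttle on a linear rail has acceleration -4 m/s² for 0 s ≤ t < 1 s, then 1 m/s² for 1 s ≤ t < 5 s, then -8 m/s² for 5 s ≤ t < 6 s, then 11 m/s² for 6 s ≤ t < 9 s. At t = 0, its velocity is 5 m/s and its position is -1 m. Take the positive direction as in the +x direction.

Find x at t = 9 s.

On each constant-a segment, Δv = aΔt and Δx = v₀Δt + ½aΔt²; chain segment to segment.
0–1 s: v starts 5 m/s; Δx = 5·1 + ½·-4·1² = 3 m; v ends 1 m/s.
1–5 s: v starts 1 m/s; Δx = 1·4 + ½·1·4² = 12 m; v ends 5 m/s.
5–6 s: v starts 5 m/s; Δx = 5·1 + ½·-8·1² = 1 m; v ends -3 m/s.
6–9 s: v starts -3 m/s; Δx = -3·3 + ½·11·3² = 40.5 m; v ends 30 m/s.
x(9) = -1 + Σ Δx = 55.5 m.

55.5 m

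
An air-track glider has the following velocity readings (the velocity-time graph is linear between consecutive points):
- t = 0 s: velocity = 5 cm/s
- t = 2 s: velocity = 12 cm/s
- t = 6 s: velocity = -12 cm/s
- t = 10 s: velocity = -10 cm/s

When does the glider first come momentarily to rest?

v changes sign on 2–6 s (from 12 to -12); the graph is linear there, so v = 0 at t = 2 + (-12)·(6 − 2)/(-12 − 12) = 4 s.

t = 4 s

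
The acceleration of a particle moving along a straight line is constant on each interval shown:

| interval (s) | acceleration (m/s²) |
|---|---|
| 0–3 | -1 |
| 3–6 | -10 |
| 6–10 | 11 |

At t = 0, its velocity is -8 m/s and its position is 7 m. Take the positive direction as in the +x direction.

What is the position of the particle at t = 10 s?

-175.5 m

On each constant-a segment, Δv = aΔt and Δx = v₀Δt + ½aΔt²; chain segment to segment.
0–3 s: v starts -8 m/s; Δx = -8·3 + ½·-1·3² = -28.5 m; v ends -11 m/s.
3–6 s: v starts -11 m/s; Δx = -11·3 + ½·-10·3² = -78 m; v ends -41 m/s.
6–10 s: v starts -41 m/s; Δx = -41·4 + ½·11·4² = -76 m; v ends 3 m/s.
x(10) = 7 + Σ Δx = -175.5 m.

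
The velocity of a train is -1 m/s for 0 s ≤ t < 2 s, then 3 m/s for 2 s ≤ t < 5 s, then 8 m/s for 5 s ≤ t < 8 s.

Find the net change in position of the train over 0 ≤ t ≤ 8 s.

Net displacement equals the area under the velocity-time graph (areas below the axis count negative).
0–2 s: -1 × 2 = -2 m
2–5 s: 3 × 3 = 9 m
5–8 s: 8 × 3 = 24 m
Net displacement = 31 m

31 m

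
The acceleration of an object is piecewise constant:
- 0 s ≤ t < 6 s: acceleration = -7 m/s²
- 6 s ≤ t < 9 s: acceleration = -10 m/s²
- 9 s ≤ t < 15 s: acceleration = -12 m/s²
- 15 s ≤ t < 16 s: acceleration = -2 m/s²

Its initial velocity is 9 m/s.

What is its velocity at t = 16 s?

Δv equals the area under the a-t graph; then v = v₀ + Δv.
0–6 s: -7 × 6 = -42 m/s
6–9 s: -10 × 3 = -30 m/s
9–15 s: -12 × 6 = -72 m/s
15–16 s: -2 × 1 = -2 m/s
Δv = -146 m/s, so v(16) = 9 + (-146) = -137 m/s.

-137 m/s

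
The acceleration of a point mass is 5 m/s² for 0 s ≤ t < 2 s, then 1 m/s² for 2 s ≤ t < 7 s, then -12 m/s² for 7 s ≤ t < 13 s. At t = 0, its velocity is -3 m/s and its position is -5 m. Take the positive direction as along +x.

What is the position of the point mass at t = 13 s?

On each constant-a segment, Δv = aΔt and Δx = v₀Δt + ½aΔt²; chain segment to segment.
0–2 s: v starts -3 m/s; Δx = -3·2 + ½·5·2² = 4 m; v ends 7 m/s.
2–7 s: v starts 7 m/s; Δx = 7·5 + ½·1·5² = 47.5 m; v ends 12 m/s.
7–13 s: v starts 12 m/s; Δx = 12·6 + ½·-12·6² = -144 m; v ends -60 m/s.
x(13) = -5 + Σ Δx = -97.5 m.

-97.5 m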